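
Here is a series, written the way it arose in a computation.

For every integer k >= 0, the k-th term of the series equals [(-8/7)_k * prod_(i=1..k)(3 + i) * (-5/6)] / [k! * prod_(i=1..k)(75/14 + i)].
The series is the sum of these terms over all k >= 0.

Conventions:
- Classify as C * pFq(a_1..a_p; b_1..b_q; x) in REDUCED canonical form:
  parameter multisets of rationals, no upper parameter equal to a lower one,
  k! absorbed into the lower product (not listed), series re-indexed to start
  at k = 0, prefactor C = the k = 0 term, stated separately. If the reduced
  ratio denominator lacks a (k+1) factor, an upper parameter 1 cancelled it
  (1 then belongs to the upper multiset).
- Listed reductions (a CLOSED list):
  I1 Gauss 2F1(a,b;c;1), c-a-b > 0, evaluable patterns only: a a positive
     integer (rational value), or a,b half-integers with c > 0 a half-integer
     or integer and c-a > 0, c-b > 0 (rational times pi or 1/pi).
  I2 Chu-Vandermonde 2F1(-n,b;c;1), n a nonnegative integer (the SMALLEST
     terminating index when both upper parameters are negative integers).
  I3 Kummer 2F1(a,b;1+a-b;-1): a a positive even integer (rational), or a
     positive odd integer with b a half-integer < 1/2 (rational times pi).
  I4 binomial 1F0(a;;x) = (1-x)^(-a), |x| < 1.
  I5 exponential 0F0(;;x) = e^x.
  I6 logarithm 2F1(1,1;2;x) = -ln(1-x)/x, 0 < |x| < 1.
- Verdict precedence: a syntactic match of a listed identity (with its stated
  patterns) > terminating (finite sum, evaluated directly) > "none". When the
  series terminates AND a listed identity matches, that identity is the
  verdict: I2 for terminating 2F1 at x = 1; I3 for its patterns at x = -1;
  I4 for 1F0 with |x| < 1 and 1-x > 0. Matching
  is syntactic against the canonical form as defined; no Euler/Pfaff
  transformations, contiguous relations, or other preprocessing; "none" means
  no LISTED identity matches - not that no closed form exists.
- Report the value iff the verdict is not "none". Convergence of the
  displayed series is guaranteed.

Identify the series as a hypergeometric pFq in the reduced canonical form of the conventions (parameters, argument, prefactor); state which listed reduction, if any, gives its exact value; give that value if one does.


Reduced: x = 1, 2F1, upper = {-8/7, 4}, lower = {89/14}, C = -5/6. Verdict: the Gauss summation I1 matches (x = 1: the Gamma ratio telescopes since c-a-b = 7/2 > 0 and a = 4 in Z>0). Value: -358375/1310946.

The tell: x = 1 and the lower running product (C = -5/6) is a rising factorial.
Step ratio: r(k) = 1 * (k-8/7) (k+4) / [(k+89/14) (k+1)] ; factor over Q: parameters, x = 1, and C = -5/6.


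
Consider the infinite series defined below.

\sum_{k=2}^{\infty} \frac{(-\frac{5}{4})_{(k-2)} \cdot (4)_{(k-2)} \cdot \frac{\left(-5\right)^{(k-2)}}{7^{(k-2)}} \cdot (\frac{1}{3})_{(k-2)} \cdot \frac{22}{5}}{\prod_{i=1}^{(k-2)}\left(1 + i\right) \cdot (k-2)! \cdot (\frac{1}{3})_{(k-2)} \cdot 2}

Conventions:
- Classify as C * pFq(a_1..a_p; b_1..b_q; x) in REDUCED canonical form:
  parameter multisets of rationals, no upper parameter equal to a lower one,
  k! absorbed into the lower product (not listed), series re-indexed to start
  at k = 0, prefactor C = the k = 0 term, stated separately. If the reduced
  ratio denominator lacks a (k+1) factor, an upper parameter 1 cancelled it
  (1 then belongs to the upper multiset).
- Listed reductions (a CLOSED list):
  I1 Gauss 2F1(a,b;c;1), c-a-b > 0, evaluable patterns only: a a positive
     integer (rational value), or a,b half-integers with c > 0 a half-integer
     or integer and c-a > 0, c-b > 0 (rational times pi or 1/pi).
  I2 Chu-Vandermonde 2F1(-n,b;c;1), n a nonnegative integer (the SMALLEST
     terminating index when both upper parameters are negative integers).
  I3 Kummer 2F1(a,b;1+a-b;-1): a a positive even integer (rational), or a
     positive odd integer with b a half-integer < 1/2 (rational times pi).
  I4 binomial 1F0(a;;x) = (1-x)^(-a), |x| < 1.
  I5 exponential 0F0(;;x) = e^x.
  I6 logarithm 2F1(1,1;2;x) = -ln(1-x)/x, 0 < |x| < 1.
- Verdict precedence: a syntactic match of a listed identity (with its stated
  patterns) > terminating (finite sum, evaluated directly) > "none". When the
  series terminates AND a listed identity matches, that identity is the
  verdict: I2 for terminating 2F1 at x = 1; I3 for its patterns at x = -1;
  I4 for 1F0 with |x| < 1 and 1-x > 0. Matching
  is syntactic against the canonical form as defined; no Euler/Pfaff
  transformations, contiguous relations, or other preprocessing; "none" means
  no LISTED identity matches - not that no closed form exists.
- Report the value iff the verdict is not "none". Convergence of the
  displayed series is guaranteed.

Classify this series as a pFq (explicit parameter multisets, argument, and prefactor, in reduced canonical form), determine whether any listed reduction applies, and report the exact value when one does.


x = -\frac{5}{7} here; the reduced form reads 2F1, upper {-\frac{5}{4}, 4}, lower {2}, C = \frac{11}{5}. Verdict: none. No listed pattern accepts 2F1(-\frac{5}{4}, 4; 2; -\frac{5}{7}).

The tell: t_0 = \frac{11}{5} here, and the parameter 1/3 appears in both the upper and lower lists and cancels.
Adjacent-term ratio: r(k) = -\frac{5}{7} * (k-\frac{5}{4}) (k+4) / [(k+2) (k+1)] - rational in k, leading ratio -\frac{5}{7}; with t_0 = \frac{11}{5}, classification follows.


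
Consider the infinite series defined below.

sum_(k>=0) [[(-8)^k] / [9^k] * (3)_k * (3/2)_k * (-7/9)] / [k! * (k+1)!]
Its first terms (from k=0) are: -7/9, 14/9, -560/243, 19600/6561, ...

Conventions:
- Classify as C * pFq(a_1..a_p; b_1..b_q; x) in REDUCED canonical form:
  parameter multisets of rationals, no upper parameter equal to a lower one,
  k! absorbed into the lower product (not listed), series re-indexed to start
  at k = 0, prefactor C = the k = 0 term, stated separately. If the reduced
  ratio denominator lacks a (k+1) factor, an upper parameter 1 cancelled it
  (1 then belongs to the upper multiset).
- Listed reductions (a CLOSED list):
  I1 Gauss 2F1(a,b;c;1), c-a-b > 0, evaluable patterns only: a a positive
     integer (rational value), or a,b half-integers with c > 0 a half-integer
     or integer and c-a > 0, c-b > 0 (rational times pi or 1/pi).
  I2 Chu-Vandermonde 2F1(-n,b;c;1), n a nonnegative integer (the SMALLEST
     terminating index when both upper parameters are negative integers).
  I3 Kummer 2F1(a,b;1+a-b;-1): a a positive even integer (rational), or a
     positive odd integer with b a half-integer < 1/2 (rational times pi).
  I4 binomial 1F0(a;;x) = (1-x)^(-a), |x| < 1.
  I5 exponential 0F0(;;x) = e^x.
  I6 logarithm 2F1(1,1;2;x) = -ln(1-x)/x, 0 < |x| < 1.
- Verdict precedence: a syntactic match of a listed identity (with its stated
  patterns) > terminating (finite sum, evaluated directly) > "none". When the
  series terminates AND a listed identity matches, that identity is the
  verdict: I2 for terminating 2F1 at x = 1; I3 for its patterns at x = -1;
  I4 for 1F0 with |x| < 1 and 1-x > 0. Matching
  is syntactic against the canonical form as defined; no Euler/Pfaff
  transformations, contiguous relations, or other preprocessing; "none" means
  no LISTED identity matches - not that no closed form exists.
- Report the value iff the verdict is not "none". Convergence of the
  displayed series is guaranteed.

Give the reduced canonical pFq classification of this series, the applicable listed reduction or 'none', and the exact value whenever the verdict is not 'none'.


Canonical form: C = -7/9 times 2F1 with upper {3/2, 3}, lower {2}, x = -8/9. Verdict: none - at argument -8/9 the multisets {3/2, 3} ; {2} match no listed identity.

Key step: t_0 being -7/9, the denominator's factorial ratio (C = -7/9) is a lower Pochhammer.
Adjacent-term ratio: r(k) = (-8/9) * (k+3/2) (k+3) / [(k+2) (k+1)] - rational in k. x = (-8/9); t_0 = -7/9; negate the roots.


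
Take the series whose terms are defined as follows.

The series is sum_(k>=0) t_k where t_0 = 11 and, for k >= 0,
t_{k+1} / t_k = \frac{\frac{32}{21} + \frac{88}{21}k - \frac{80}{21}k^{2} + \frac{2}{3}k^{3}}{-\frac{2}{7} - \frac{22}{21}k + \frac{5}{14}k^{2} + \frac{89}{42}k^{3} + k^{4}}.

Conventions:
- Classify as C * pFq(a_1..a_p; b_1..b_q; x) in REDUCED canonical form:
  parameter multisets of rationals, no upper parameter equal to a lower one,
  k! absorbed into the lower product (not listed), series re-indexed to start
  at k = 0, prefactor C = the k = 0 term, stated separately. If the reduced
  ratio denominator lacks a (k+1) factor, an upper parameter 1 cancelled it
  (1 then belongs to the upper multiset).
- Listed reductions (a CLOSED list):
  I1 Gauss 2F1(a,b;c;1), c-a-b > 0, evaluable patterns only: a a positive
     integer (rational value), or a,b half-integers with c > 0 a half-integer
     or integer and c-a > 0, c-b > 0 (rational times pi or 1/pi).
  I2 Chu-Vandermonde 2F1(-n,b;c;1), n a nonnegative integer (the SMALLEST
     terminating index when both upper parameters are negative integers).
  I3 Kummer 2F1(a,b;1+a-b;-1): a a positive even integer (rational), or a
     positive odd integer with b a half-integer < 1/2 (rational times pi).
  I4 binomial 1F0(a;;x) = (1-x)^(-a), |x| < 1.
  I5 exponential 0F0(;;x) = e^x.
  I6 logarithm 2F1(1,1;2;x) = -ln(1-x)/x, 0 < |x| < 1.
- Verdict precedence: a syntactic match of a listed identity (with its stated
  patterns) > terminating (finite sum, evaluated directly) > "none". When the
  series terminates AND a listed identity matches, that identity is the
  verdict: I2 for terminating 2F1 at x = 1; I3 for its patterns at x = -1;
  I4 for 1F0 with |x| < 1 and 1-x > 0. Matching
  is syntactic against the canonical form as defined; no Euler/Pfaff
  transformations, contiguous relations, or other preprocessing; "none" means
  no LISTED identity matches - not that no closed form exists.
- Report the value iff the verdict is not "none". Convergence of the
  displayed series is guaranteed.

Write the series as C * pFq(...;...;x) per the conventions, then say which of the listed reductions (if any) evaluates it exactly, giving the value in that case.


With C = 11: the canonical form is 2F2(-4, -2; -\frac{2}{3}, \frac{3}{2}; \frac{2}{3}). Verdict: terminating. With -2 upstairs the series is a 3-term polynomial sum; evaluated term by term. Its exact value is -\frac{1771}{15}.

First insight: t_0 being 11, the parameter 2/7 appears in both the upper and lower lists and cancels.
Step ratio: r(k) = \frac{2}{3} * (k-4) (k-2) / [(k-\frac{2}{3}) (k+\frac{3}{2}) (k+1)] - rational in k, leading ratio \frac{2}{3}; with t_0 = 11, classification follows.


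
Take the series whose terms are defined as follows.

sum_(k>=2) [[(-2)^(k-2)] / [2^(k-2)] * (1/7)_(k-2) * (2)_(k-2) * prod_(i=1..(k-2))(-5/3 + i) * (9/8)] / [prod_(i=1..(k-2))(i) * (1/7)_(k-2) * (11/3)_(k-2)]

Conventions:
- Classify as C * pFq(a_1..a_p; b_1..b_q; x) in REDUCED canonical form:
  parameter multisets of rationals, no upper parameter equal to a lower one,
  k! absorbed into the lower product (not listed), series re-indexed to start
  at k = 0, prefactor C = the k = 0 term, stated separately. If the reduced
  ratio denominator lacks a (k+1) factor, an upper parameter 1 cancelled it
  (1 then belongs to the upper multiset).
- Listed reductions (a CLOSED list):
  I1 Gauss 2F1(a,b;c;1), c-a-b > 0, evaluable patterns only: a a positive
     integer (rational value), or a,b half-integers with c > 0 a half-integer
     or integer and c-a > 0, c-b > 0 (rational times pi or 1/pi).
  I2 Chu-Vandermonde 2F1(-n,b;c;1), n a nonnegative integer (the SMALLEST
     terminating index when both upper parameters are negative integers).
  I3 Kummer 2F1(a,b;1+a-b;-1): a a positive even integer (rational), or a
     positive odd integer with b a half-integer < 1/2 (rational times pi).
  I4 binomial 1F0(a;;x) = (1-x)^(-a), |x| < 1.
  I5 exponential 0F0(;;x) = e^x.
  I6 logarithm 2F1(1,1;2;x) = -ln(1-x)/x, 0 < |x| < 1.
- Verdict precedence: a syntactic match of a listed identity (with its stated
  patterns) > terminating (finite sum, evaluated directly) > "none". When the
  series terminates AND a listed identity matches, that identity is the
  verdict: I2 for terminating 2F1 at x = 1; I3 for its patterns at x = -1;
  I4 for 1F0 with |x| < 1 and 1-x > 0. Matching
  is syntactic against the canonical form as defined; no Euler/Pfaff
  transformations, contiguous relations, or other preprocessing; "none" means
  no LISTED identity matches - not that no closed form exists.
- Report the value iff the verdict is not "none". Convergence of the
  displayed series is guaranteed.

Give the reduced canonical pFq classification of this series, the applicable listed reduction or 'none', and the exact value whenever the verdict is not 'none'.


Key step: t_0 = 9/8 here, and the two k-th powers (C = 9/8, x = -1) combine into one argument.
Adjacent-term ratio: r(k) = (-1) * (k-2/3) (k+2) / [(k+11/3) (k+1)] - rational in k. x = (-1); t_0 = 9/8; negate the roots.

Canonical form: C = 9/8 times 2F1 with upper {-2/3, 2}, lower {11/3}, x = -1. Verdict: the Kummer evaluation I3 applies (x = -1; c = 11/3 equals 1+a-b for upper {-2/3, 2}: listed pattern). Hence: 3/2.


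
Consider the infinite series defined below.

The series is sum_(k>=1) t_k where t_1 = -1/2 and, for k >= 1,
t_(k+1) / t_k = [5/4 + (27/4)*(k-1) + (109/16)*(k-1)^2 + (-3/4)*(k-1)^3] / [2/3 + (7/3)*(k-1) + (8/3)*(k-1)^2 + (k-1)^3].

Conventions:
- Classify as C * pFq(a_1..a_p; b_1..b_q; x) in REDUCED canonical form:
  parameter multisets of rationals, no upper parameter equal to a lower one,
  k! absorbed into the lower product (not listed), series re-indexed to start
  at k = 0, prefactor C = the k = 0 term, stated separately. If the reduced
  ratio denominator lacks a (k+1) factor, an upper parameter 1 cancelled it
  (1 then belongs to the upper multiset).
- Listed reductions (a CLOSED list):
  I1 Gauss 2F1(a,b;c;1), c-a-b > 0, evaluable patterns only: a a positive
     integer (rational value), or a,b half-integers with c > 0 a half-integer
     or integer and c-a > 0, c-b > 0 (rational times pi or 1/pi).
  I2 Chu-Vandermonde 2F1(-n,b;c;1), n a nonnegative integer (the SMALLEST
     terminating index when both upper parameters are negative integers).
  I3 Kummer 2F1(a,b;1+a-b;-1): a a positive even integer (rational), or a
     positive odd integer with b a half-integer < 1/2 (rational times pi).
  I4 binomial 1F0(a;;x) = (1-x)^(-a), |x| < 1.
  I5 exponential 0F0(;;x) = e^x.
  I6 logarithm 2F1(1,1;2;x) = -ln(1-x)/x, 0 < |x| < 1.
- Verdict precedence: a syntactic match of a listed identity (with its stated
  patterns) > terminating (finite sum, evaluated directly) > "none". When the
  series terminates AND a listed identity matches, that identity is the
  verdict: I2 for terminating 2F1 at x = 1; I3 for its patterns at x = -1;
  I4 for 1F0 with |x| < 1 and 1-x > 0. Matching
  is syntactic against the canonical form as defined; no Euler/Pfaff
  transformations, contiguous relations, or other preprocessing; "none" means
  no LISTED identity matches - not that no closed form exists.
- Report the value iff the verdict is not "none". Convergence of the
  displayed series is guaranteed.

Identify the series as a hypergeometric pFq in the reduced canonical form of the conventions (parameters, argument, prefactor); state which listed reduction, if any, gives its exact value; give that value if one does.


Reduced: x = -3/4, 2F1, upper = {-10, 1/4}, lower = {1}, C = -1/2. Verdict: terminating - the sum ends at index 10 because -10 is a negative integer; exact evaluation follows. Value: -7850059413923587/562949953421312.

First insight: t_0 = -1/2 here, and the ratio is unreduced: k + 2/3 divides both sides (prefactor -1/2).
Ratio: r(k) = (-3/4) * (k-10) (k+1/4) / [(k+1) (k+1)] - rational; roots negated = parameters, x = (-3/4), C = -1/2.


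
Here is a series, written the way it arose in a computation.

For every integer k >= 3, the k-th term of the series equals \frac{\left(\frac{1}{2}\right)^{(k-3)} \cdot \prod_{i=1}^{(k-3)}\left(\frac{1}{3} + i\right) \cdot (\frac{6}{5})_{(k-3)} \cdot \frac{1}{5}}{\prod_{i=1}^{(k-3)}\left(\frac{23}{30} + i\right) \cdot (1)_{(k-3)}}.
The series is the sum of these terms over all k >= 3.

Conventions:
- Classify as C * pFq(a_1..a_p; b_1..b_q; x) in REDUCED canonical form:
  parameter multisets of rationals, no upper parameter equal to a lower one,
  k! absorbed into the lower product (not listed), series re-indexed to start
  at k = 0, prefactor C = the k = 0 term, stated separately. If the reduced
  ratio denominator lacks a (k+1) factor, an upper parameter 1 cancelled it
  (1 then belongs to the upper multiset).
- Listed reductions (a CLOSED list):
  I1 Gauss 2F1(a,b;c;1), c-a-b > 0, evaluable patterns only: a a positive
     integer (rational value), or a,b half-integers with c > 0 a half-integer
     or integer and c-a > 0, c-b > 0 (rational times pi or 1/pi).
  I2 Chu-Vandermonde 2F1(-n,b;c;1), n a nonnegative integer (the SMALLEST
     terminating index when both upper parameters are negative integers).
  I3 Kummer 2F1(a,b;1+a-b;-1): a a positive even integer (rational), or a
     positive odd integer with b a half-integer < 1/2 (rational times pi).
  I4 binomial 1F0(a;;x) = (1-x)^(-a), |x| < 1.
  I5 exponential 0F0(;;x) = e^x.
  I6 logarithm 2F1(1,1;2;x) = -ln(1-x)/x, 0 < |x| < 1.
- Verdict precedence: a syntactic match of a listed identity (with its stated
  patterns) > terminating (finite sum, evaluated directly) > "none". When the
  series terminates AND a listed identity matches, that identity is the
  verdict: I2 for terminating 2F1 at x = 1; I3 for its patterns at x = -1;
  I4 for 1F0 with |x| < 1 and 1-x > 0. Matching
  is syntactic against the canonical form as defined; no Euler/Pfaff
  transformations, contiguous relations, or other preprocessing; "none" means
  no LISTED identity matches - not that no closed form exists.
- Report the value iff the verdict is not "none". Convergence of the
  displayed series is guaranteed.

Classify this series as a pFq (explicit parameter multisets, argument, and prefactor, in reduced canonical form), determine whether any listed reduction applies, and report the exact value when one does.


This is \frac{1}{5} * 2F1(\frac{6}{5}, \frac{4}{3}; \frac{53}{30}; \frac{1}{2}) in reduced canonical form. Verdict: no listed reduction: x = \frac{1}{2} and upper {\frac{6}{5}, \frac{4}{3}} fail every I1-I6 pattern.

The tell: from the first term \frac{1}{5}: the lower running product (prefactor 1/5) is a rising factorial.
Step ratio: r(k) = \frac{1}{2} * (k+\frac{6}{5}) (k+\frac{4}{3}) / [(k+\frac{53}{30}) (k+1)] - rational in k. x = \frac{1}{2}; t_0 = \frac{1}{5}; negate the roots.


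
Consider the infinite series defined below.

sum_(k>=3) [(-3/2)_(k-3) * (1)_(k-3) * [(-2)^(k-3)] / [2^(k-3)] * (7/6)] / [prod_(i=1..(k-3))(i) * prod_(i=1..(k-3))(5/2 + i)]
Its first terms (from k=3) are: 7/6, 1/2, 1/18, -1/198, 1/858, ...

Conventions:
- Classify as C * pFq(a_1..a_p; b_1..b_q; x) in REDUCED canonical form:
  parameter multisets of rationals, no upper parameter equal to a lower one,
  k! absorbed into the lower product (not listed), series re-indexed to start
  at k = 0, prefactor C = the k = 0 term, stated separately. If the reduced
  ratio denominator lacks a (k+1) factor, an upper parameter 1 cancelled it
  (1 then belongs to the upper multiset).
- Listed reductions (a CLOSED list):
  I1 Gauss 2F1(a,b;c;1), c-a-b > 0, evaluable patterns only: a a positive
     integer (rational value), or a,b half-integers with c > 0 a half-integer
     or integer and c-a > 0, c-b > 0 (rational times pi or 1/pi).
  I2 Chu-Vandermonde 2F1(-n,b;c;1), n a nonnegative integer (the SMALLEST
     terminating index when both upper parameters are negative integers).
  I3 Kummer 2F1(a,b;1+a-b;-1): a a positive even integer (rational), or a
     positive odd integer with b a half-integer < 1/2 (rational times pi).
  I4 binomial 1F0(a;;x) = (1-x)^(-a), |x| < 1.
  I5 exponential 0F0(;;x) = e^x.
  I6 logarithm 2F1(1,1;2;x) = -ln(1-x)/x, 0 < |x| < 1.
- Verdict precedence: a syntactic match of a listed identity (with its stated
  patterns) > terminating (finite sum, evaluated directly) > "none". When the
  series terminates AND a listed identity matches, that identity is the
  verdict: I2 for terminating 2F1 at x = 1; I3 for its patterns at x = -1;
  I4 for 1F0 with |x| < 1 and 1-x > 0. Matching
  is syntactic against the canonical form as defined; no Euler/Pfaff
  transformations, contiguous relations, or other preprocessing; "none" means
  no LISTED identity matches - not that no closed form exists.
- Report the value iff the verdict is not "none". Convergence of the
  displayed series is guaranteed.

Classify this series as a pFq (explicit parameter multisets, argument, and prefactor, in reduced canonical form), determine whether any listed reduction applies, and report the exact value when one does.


Canonical form: C = 7/6 times 2F1 with upper {-3/2, 1}, lower {7/2}, x = -1. Verdict: Kummer's theorem (I3) matches (x = -1; c = 7/2 equals 1+a-b for upper {-3/2, 1}: listed pattern). Exact value: (35/64) * pi.

Key step: from the first term 7/6: the two k-th powers (prefactor 7/6) combine into one argument.
Ratio: r(k) = (-1) * (k-3/2) (k+1) / [(k+7/2) (k+1)] ; factor over Q: parameters, x = (-1), and C = 7/6.


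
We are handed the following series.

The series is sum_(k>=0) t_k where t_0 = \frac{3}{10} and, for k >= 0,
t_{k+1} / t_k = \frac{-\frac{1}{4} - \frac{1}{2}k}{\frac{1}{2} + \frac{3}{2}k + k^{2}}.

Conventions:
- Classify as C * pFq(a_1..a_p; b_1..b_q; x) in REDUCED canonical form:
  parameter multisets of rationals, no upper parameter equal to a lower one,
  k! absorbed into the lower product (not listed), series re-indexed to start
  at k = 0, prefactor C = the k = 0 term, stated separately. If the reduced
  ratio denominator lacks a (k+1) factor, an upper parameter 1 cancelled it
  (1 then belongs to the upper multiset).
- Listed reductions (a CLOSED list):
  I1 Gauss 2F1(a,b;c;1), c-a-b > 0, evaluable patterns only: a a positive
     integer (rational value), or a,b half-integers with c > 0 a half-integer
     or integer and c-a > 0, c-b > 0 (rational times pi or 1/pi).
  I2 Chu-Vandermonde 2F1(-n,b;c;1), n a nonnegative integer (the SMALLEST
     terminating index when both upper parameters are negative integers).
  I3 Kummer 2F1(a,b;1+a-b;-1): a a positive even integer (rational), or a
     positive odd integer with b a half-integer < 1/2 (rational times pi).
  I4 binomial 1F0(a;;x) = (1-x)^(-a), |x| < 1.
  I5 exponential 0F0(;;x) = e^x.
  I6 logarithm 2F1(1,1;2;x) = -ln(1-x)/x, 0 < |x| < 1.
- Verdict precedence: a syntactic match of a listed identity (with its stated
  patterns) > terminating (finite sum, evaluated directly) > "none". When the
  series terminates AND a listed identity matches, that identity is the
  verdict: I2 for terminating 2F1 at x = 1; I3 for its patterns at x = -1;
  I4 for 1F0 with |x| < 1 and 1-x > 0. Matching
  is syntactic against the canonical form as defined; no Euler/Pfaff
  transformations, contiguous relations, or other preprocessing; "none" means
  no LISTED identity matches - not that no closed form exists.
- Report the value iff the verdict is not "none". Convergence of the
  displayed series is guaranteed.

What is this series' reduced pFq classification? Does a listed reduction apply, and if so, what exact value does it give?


At argument -\frac{1}{2}: a 0F0 with upper {-}, lower {-}, scaled by C = \frac{3}{10}. Verdict: the exponential series (I5) fires (the 0F0 exponential series at x = -\frac{1}{2}). Sum: \frac{3}{10} \cdot e^{-\frac{1}{2}}.

Key observation: from the first term \frac{3}{10}: factor the ratio over Q (C = 3/10, x = -1/2): negated roots = parameters.
Ratio: r(k) = -\frac{1}{2} * 1 / [(k+1)] - rational; roots negated = parameters, x = -\frac{1}{2}, C = \frac{3}{10}.


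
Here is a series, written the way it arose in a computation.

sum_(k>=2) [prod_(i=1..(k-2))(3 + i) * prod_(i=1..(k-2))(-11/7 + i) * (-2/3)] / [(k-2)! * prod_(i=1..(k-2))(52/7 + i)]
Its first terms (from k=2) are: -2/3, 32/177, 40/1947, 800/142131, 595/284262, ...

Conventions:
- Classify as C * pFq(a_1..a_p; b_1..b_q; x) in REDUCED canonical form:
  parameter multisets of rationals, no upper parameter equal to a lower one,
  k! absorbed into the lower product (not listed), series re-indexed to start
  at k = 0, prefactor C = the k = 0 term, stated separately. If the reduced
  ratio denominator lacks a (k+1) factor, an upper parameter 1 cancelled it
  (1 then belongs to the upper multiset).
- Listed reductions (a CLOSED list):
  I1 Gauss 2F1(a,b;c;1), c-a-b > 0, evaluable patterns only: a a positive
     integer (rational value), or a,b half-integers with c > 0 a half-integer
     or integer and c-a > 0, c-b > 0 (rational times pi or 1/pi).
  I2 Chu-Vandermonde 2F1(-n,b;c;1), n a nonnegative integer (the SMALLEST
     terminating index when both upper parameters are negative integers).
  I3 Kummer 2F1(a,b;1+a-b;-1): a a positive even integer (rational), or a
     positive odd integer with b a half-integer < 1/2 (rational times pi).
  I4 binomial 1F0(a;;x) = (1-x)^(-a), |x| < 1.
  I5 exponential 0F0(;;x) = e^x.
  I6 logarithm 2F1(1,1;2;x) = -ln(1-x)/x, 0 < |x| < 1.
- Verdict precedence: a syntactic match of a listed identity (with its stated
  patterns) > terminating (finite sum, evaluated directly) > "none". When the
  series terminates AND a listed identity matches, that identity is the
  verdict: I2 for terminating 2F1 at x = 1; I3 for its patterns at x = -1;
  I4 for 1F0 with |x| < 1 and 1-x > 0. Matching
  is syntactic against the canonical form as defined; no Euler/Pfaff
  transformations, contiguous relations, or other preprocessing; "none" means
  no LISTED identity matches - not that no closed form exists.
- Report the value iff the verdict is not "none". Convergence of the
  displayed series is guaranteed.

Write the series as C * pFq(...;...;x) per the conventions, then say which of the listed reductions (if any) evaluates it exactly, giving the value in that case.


Canonical form: C = -2/3 times 2F1 with upper {-4/7, 4}, lower {59/7}, x = 1. Verdict: this is Gauss (I1, integer-parameter pattern) (x = 1: the Gamma ratio telescopes since c-a-b = 5 > 0 and a = 4 in Z>0). Value: -7657/16807.

First insight: t_0 being -2/3, the running product (C = -2/3, x = 1) telescopes to a rising factorial.
Term ratio: r(k) = 1 * (k-4/7) (k+4) / [(k+59/7) (k+1)] ; factor over Q: parameters, x = 1, and C = -2/3.


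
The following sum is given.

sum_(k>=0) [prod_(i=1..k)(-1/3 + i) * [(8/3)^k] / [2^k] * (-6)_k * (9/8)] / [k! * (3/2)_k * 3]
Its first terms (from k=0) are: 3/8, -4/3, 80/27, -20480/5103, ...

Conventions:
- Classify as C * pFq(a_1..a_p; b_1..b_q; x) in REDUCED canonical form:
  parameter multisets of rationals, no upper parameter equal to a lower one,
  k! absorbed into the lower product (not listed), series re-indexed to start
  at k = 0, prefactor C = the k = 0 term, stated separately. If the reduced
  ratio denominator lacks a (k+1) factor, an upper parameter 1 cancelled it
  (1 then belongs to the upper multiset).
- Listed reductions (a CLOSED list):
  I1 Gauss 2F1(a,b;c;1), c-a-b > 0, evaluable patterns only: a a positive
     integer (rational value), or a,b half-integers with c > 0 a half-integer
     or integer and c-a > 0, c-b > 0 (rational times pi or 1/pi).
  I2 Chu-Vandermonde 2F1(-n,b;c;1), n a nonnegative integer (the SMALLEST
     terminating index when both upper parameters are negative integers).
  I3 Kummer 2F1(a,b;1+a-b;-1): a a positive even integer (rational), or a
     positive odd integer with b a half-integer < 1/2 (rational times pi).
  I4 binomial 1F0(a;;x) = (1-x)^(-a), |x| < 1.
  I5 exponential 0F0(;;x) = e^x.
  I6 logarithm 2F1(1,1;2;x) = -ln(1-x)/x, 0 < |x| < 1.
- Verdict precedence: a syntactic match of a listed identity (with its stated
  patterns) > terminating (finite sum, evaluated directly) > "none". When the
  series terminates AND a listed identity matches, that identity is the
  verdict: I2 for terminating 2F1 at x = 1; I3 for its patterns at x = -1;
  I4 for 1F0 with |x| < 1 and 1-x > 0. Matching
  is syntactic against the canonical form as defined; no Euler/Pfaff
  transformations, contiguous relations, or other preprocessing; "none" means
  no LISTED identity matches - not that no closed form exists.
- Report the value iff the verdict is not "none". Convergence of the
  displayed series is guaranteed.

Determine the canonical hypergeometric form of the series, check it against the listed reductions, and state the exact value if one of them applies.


x = 4/3 here; the reduced form reads 2F1, upper {-6, 2/3}, lower {3/2}, C = 3/8. Verdict: terminating at k = 6: the factor (-6)_k kills every later term; summing the 7 survivors is exact. Its exact value is 237812329/3482001432.

First insight: x = (4/3) and the running product (C = 3/8, x = 4/3) telescopes to a rising factorial.
Ratio: r(k) = (4/3) * (k-6) (k+2/3) / [(k+3/2) (k+1)] - poly over poly, x = (4/3) from leading terms; C = 3/8 at k = 0.


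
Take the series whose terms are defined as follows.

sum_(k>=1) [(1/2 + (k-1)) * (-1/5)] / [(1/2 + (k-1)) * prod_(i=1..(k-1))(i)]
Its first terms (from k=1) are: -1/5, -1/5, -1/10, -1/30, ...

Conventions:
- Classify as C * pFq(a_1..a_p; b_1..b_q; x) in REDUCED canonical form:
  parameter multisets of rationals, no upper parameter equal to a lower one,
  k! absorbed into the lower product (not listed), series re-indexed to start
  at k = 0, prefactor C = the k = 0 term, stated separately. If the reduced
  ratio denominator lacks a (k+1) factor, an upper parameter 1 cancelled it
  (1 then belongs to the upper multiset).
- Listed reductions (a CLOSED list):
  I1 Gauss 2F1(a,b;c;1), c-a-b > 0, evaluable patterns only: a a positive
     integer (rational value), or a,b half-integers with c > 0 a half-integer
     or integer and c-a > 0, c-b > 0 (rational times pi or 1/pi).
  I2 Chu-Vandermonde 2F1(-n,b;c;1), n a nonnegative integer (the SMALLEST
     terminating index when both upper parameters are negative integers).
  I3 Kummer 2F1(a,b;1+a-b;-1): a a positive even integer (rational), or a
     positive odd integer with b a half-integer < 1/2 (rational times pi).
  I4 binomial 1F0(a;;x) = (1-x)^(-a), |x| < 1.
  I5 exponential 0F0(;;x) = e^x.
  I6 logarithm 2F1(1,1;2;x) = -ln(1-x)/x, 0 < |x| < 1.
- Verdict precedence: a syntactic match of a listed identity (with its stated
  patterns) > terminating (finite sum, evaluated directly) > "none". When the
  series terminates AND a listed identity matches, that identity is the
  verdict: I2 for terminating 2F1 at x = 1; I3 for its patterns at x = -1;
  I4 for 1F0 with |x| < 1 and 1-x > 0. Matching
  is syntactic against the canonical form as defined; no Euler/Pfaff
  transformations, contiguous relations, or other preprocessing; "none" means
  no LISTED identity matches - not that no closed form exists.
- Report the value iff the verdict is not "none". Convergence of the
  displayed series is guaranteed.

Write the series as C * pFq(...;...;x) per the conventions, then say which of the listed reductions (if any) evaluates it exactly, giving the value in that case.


x = 1 here; the reduced form reads 0F0, upper {-}, lower {-}, C = -1/5. Verdict: the exponential series (I5) applies (the 0F0 exponential series at x = 1). Hence: (-1/5) * e^(1).

First insight: x = 1 and the product of the first k integers (prefactor -1/5) is k!.
Adjacent-term ratio: r(k) = 1 * 1 / [(k+1)] - poly over poly, x = 1 from leading terms; C = -1/5 at k = 0.


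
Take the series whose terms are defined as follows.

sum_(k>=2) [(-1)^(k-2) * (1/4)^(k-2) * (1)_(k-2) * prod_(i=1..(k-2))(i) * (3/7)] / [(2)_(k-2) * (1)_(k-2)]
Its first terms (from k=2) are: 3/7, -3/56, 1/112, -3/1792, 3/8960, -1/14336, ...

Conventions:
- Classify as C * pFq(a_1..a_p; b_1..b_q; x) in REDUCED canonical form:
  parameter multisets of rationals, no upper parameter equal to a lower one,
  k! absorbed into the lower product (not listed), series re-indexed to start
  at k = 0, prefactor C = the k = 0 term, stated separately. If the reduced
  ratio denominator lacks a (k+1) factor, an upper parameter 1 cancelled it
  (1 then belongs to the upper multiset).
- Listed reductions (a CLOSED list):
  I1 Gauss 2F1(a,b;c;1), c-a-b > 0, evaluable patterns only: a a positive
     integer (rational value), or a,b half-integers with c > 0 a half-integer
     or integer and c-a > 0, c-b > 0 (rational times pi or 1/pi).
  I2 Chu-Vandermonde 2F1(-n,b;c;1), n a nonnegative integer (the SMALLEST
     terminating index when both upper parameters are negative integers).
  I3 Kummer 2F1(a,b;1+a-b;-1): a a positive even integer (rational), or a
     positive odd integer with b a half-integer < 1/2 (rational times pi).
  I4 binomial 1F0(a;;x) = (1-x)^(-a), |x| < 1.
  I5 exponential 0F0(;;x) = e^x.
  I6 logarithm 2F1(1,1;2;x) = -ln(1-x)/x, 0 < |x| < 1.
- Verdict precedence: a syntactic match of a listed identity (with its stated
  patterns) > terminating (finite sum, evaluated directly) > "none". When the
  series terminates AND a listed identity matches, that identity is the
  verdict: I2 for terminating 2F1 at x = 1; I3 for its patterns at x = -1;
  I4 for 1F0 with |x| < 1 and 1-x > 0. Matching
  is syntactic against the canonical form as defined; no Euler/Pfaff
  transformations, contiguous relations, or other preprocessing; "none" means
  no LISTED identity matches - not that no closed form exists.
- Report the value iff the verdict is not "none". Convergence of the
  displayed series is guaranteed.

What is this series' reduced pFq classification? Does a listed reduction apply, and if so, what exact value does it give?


This is 3/7 * 2F1(1, 1; 2; -1/4) in reduced canonical form. Verdict at x = -1/4: the I6 logarithm reduction matches (the logarithm: parameters (1,1;2), x = -1/4). Exact value: (12/7) * ln(5/4).

First insight: t_0 being 3/7, the running product (C = 3/7) telescopes to a rising factorial.
Ratio: r(k) = (-1/4) * (k+1) (k+1) / [(k+2) (k+1)] - rational in k, leading ratio (-1/4); with t_0 = 3/7, classification follows.


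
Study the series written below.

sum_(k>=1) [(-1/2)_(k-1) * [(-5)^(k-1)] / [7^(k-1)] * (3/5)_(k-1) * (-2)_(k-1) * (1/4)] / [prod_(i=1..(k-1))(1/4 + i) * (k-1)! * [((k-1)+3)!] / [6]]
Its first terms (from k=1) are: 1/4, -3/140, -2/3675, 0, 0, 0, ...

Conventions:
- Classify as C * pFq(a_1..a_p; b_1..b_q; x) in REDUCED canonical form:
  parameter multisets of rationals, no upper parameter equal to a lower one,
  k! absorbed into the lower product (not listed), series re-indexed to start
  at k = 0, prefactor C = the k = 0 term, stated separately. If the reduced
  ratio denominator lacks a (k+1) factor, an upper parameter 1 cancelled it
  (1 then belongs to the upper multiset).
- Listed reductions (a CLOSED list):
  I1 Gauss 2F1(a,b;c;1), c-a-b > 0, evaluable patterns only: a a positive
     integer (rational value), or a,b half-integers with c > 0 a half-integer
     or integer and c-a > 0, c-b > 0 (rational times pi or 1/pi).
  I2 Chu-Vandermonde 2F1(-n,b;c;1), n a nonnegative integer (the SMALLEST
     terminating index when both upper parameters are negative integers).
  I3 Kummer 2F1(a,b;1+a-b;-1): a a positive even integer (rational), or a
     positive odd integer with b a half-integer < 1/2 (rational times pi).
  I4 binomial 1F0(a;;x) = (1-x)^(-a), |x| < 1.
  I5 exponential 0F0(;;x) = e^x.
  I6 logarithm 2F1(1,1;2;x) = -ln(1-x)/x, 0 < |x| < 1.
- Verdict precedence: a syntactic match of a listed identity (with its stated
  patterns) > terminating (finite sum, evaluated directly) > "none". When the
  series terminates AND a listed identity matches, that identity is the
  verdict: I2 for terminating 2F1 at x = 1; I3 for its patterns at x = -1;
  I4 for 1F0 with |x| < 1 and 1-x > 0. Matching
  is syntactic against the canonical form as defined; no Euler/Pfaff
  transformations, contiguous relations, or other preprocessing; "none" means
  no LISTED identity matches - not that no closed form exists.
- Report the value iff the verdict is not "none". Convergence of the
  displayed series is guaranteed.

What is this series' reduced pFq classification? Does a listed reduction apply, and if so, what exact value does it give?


Reduced: x = -5/7, 3F2, upper = {-2, -1/2, 3/5}, lower = {5/4, 4}, C = 1/4. Verdict: terminating - upper parameter -2 makes this a finite sum (last index 2), evaluated exactly. Exact value: 838/3675.

Structural cue: t_0 = 1/4 here, and the lower running product (prefactor 1/4) is a rising factorial.
Term ratio: r(k) = (-5/7) * (k-2) (k-1/2) (k+3/5) / [(k+5/4) (k+4) (k+1)] - poly over poly, x = (-5/7) from leading terms; C = 1/4 at k = 0.


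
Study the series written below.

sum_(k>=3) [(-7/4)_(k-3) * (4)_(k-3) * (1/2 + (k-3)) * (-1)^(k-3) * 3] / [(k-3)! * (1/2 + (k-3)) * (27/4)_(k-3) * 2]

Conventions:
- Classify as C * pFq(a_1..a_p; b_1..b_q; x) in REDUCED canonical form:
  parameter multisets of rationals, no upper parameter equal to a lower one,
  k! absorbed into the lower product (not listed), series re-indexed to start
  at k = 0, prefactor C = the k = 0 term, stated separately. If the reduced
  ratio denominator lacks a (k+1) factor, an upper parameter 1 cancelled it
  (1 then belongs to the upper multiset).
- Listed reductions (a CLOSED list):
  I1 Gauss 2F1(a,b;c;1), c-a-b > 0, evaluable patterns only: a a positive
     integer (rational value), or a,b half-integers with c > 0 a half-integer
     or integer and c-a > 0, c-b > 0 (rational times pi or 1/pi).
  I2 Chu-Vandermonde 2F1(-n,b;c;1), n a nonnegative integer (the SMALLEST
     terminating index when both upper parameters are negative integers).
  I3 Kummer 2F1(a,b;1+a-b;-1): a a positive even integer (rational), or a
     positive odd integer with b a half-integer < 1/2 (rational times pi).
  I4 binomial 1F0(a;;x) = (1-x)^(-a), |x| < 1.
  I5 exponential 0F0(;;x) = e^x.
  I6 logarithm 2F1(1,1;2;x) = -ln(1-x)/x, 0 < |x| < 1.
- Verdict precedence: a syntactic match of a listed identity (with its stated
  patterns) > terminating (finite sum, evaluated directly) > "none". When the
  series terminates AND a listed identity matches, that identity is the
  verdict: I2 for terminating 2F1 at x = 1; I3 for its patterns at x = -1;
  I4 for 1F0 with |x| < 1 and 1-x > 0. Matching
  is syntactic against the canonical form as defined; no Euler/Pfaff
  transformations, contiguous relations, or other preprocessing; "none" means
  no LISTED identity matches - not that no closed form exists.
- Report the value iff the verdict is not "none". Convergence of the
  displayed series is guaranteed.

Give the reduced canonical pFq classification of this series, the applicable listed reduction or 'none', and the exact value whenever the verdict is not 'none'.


This is 3/2 * 2F1(-7/4, 4; 27/4; -1) in reduced canonical form. Verdict: Kummer's theorem (I3) applies (x = -1; c = 27/4 equals 1+a-b for upper {-7/4, 4}: listed pattern). Exact value: 437/128.

Structural cue: with t_0 = 3/2, the constant factors (C = 3/2, x = -1) combine into one prefactor.
Consecutive-term ratio: r(k) = (-1) * (k-7/4) (k+4) / [(k+27/4) (k+1)] - rational in k, leading ratio (-1); with t_0 = 3/2, classification follows.


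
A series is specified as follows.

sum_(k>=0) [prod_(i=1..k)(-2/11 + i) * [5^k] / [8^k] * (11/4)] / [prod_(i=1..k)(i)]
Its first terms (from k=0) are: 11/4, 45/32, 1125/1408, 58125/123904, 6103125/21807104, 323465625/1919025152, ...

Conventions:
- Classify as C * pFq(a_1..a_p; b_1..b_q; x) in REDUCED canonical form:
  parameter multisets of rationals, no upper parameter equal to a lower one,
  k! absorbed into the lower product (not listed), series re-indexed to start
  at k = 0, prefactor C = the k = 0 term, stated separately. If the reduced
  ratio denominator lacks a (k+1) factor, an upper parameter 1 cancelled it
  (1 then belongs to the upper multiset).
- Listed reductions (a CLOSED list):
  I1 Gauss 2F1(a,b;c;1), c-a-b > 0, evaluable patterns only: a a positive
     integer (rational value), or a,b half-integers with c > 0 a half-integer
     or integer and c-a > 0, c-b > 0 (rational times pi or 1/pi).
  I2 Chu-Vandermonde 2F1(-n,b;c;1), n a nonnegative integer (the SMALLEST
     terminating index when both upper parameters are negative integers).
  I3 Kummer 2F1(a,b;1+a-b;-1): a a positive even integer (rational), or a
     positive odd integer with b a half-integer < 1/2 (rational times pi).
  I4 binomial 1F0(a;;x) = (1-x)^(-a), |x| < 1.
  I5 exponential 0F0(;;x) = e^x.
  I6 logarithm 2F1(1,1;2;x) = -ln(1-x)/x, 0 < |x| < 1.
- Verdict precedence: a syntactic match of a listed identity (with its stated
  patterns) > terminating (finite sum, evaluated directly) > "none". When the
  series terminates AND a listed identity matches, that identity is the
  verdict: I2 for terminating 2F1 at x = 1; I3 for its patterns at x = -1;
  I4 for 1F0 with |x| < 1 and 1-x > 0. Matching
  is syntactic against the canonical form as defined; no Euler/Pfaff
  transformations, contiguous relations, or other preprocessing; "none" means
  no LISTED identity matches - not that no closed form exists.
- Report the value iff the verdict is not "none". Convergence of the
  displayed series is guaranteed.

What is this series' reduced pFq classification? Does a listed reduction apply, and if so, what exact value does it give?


Canonical form: C = 11/4 times 1F0 with upper {9/11}, lower {-}, x = 5/8. Verdict at x = 5/8: binomial (I4) matches (the 1F0 binomial series: exponent -9/11, x = 5/8). Exact value: (11/4) * (3/8)^(-9/11).

First insight: t_0 being 11/4, the two geometric factors (C = 11/4, x = 5/8) combine into one argument.
Adjacent-term ratio: r(k) = (5/8) * (k+9/11) / [(k+1)] - rational; roots negated = parameters, x = (5/8), C = 11/4.
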